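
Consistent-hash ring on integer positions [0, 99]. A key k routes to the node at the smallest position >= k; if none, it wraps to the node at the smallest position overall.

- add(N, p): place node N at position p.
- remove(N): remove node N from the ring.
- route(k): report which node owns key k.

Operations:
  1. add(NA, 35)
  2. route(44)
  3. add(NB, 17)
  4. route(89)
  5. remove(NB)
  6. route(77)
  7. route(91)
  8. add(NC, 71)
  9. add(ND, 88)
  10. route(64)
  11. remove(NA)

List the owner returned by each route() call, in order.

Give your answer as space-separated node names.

Answer: NA NB NA NA NC

Derivation:
Op 1: add NA@35 -> ring=[35:NA]
Op 2: route key 44: none >= 44, wrap to smallest pos 35 -> NA
Op 3: add NB@17 -> ring=[17:NB,35:NA]
Op 4: route key 89: none >= 89, wrap to smallest pos 17 -> NB
Op 5: remove NB -> ring=[35:NA]
Op 6: route key 77: none >= 77, wrap to smallest pos 35 -> NA
Op 7: route key 91: none >= 91, wrap to smallest pos 35 -> NA
Op 8: add NC@71 -> ring=[35:NA,71:NC]
Op 9: add ND@88 -> ring=[35:NA,71:NC,88:ND]
Op 10: route key 64: smallest pos >= 64 is 71 -> NC
Op 11: remove NA -> ring=[71:NC,88:ND]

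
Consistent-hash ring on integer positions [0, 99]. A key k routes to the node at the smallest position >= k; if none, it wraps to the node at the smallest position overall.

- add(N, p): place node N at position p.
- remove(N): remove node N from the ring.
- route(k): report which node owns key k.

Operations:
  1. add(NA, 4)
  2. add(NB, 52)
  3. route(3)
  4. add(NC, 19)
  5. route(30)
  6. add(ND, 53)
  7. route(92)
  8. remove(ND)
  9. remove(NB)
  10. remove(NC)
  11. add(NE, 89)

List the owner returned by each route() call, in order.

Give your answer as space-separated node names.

Op 1: add NA@4 -> ring=[4:NA]
Op 2: add NB@52 -> ring=[4:NA,52:NB]
Op 3: route key 3: smallest pos >= 3 is 4 -> NA
Op 4: add NC@19 -> ring=[4:NA,19:NC,52:NB]
Op 5: route key 30: smallest pos >= 30 is 52 -> NB
Op 6: add ND@53 -> ring=[4:NA,19:NC,52:NB,53:ND]
Op 7: route key 92: none >= 92, wrap to smallest pos 4 -> NA
Op 8: remove ND -> ring=[4:NA,19:NC,52:NB]
Op 9: remove NB -> ring=[4:NA,19:NC]
Op 10: remove NC -> ring=[4:NA]
Op 11: add NE@89 -> ring=[4:NA,89:NE]

Answer: NA NB NA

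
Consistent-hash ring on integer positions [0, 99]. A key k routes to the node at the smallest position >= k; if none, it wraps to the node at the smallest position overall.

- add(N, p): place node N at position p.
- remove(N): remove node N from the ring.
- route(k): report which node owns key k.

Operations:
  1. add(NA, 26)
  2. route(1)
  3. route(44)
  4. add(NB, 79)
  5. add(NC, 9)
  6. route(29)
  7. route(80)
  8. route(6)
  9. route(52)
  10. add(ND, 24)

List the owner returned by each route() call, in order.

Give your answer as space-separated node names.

Op 1: add NA@26 -> ring=[26:NA]
Op 2: route key 1: smallest pos >= 1 is 26 -> NA
Op 3: route key 44: none >= 44, wrap to smallest pos 26 -> NA
Op 4: add NB@79 -> ring=[26:NA,79:NB]
Op 5: add NC@9 -> ring=[9:NC,26:NA,79:NB]
Op 6: route key 29: smallest pos >= 29 is 79 -> NB
Op 7: route key 80: none >= 80, wrap to smallest pos 9 -> NC
Op 8: route key 6: smallest pos >= 6 is 9 -> NC
Op 9: route key 52: smallest pos >= 52 is 79 -> NB
Op 10: add ND@24 -> ring=[9:NC,24:ND,26:NA,79:NB]

Answer: NA NA NB NC NC NB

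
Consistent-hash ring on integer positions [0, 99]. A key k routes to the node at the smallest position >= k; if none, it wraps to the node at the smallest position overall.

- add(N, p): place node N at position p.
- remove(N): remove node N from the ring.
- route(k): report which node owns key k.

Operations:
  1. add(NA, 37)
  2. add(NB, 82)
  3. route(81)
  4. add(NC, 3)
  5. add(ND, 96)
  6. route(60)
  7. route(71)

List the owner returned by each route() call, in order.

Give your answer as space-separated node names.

Answer: NB NB NB

Derivation:
Op 1: add NA@37 -> ring=[37:NA]
Op 2: add NB@82 -> ring=[37:NA,82:NB]
Op 3: route key 81: smallest pos >= 81 is 82 -> NB
Op 4: add NC@3 -> ring=[3:NC,37:NA,82:NB]
Op 5: add ND@96 -> ring=[3:NC,37:NA,82:NB,96:ND]
Op 6: route key 60: smallest pos >= 60 is 82 -> NB
Op 7: route key 71: smallest pos >= 71 is 82 -> NB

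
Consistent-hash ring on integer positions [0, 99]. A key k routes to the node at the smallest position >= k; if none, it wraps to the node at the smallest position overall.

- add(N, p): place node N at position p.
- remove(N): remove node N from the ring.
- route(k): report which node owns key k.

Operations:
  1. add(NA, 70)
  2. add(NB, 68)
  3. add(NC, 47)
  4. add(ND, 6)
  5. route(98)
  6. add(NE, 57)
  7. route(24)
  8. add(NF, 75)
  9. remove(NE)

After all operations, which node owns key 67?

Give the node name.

Answer: NB

Derivation:
Op 1: add NA@70 -> ring=[70:NA]
Op 2: add NB@68 -> ring=[68:NB,70:NA]
Op 3: add NC@47 -> ring=[47:NC,68:NB,70:NA]
Op 4: add ND@6 -> ring=[6:ND,47:NC,68:NB,70:NA]
Op 5: route key 98: none >= 98, wrap to smallest pos 6 -> ND
Op 6: add NE@57 -> ring=[6:ND,47:NC,57:NE,68:NB,70:NA]
Op 7: route key 24: smallest pos >= 24 is 47 -> NC
Op 8: add NF@75 -> ring=[6:ND,47:NC,57:NE,68:NB,70:NA,75:NF]
Op 9: remove NE -> ring=[6:ND,47:NC,68:NB,70:NA,75:NF]
Final route key 67: smallest pos >= 67 is 68 -> NB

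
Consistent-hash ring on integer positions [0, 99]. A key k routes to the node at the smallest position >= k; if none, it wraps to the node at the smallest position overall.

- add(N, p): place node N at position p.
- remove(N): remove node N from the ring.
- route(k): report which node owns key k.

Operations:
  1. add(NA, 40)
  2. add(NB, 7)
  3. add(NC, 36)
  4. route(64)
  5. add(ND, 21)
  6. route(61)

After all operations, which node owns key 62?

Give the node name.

Answer: NB

Derivation:
Op 1: add NA@40 -> ring=[40:NA]
Op 2: add NB@7 -> ring=[7:NB,40:NA]
Op 3: add NC@36 -> ring=[7:NB,36:NC,40:NA]
Op 4: route key 64: none >= 64, wrap to smallest pos 7 -> NB
Op 5: add ND@21 -> ring=[7:NB,21:ND,36:NC,40:NA]
Op 6: route key 61: none >= 61, wrap to smallest pos 7 -> NB
Final route key 62: none >= 62, wrap to smallest pos 7 -> NB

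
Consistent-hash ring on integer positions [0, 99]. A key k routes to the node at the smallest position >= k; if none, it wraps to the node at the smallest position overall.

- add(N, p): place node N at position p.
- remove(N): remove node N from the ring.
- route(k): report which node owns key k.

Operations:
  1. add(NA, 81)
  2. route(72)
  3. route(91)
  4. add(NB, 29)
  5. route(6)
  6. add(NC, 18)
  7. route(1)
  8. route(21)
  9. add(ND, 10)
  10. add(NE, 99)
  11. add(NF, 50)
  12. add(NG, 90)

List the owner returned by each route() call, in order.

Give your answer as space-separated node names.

Op 1: add NA@81 -> ring=[81:NA]
Op 2: route key 72: smallest pos >= 72 is 81 -> NA
Op 3: route key 91: none >= 91, wrap to smallest pos 81 -> NA
Op 4: add NB@29 -> ring=[29:NB,81:NA]
Op 5: route key 6: smallest pos >= 6 is 29 -> NB
Op 6: add NC@18 -> ring=[18:NC,29:NB,81:NA]
Op 7: route key 1: smallest pos >= 1 is 18 -> NC
Op 8: route key 21: smallest pos >= 21 is 29 -> NB
Op 9: add ND@10 -> ring=[10:ND,18:NC,29:NB,81:NA]
Op 10: add NE@99 -> ring=[10:ND,18:NC,29:NB,81:NA,99:NE]
Op 11: add NF@50 -> ring=[10:ND,18:NC,29:NB,50:NF,81:NA,99:NE]
Op 12: add NG@90 -> ring=[10:ND,18:NC,29:NB,50:NF,81:NA,90:NG,99:NE]

Answer: NA NA NB NC NB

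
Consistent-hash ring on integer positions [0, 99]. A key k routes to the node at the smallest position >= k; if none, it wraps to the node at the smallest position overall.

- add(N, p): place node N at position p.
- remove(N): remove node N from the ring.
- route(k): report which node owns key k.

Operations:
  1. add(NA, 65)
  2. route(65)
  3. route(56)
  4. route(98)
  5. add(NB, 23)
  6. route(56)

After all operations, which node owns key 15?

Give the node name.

Answer: NB

Derivation:
Op 1: add NA@65 -> ring=[65:NA]
Op 2: route key 65: smallest pos >= 65 is 65 -> NA
Op 3: route key 56: smallest pos >= 56 is 65 -> NA
Op 4: route key 98: none >= 98, wrap to smallest pos 65 -> NA
Op 5: add NB@23 -> ring=[23:NB,65:NA]
Op 6: route key 56: smallest pos >= 56 is 65 -> NA
Final route key 15: smallest pos >= 15 is 23 -> NB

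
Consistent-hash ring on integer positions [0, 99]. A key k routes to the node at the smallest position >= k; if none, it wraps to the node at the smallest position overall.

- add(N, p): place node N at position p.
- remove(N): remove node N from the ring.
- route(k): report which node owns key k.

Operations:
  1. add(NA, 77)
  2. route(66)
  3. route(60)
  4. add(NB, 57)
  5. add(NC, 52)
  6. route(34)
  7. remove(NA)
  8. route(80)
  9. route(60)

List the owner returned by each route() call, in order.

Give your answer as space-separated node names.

Op 1: add NA@77 -> ring=[77:NA]
Op 2: route key 66: smallest pos >= 66 is 77 -> NA
Op 3: route key 60: smallest pos >= 60 is 77 -> NA
Op 4: add NB@57 -> ring=[57:NB,77:NA]
Op 5: add NC@52 -> ring=[52:NC,57:NB,77:NA]
Op 6: route key 34: smallest pos >= 34 is 52 -> NC
Op 7: remove NA -> ring=[52:NC,57:NB]
Op 8: route key 80: none >= 80, wrap to smallest pos 52 -> NC
Op 9: route key 60: none >= 60, wrap to smallest pos 52 -> NC

Answer: NA NA NC NC NC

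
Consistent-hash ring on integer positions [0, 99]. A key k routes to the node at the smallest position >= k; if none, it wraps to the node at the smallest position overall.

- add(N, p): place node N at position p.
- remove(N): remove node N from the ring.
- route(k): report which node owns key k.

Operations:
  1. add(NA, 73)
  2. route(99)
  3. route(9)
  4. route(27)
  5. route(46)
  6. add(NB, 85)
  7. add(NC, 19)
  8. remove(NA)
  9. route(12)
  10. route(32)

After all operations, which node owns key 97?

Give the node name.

Op 1: add NA@73 -> ring=[73:NA]
Op 2: route key 99: none >= 99, wrap to smallest pos 73 -> NA
Op 3: route key 9: smallest pos >= 9 is 73 -> NA
Op 4: route key 27: smallest pos >= 27 is 73 -> NA
Op 5: route key 46: smallest pos >= 46 is 73 -> NA
Op 6: add NB@85 -> ring=[73:NA,85:NB]
Op 7: add NC@19 -> ring=[19:NC,73:NA,85:NB]
Op 8: remove NA -> ring=[19:NC,85:NB]
Op 9: route key 12: smallest pos >= 12 is 19 -> NC
Op 10: route key 32: smallest pos >= 32 is 85 -> NB
Final route key 97: none >= 97, wrap to smallest pos 19 -> NC

Answer: NC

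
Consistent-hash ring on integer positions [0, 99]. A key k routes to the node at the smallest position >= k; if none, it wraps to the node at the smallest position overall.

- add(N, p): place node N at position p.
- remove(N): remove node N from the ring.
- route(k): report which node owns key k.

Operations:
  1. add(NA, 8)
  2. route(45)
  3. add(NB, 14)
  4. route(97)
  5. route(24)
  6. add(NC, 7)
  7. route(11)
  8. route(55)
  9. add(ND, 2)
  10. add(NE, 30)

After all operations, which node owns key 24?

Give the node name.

Answer: NE

Derivation:
Op 1: add NA@8 -> ring=[8:NA]
Op 2: route key 45: none >= 45, wrap to smallest pos 8 -> NA
Op 3: add NB@14 -> ring=[8:NA,14:NB]
Op 4: route key 97: none >= 97, wrap to smallest pos 8 -> NA
Op 5: route key 24: none >= 24, wrap to smallest pos 8 -> NA
Op 6: add NC@7 -> ring=[7:NC,8:NA,14:NB]
Op 7: route key 11: smallest pos >= 11 is 14 -> NB
Op 8: route key 55: none >= 55, wrap to smallest pos 7 -> NC
Op 9: add ND@2 -> ring=[2:ND,7:NC,8:NA,14:NB]
Op 10: add NE@30 -> ring=[2:ND,7:NC,8:NA,14:NB,30:NE]
Final route key 24: smallest pos >= 24 is 30 -> NE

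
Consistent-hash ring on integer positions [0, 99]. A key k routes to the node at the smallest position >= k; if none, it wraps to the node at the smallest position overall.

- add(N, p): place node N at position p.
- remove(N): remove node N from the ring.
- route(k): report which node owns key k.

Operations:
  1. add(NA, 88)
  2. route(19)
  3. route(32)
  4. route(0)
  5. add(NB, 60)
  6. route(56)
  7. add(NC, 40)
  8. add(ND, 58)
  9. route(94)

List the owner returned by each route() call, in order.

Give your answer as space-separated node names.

Answer: NA NA NA NB NC

Derivation:
Op 1: add NA@88 -> ring=[88:NA]
Op 2: route key 19: smallest pos >= 19 is 88 -> NA
Op 3: route key 32: smallest pos >= 32 is 88 -> NA
Op 4: route key 0: smallest pos >= 0 is 88 -> NA
Op 5: add NB@60 -> ring=[60:NB,88:NA]
Op 6: route key 56: smallest pos >= 56 is 60 -> NB
Op 7: add NC@40 -> ring=[40:NC,60:NB,88:NA]
Op 8: add ND@58 -> ring=[40:NC,58:ND,60:NB,88:NA]
Op 9: route key 94: none >= 94, wrap to smallest pos 40 -> NC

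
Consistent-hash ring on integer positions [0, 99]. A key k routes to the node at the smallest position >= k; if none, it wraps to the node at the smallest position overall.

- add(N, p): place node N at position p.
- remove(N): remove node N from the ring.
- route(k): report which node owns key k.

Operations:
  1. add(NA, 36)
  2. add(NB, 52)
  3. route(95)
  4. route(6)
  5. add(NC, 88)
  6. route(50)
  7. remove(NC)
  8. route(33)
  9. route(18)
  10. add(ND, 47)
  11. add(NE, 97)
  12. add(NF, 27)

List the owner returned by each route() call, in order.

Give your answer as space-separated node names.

Op 1: add NA@36 -> ring=[36:NA]
Op 2: add NB@52 -> ring=[36:NA,52:NB]
Op 3: route key 95: none >= 95, wrap to smallest pos 36 -> NA
Op 4: route key 6: smallest pos >= 6 is 36 -> NA
Op 5: add NC@88 -> ring=[36:NA,52:NB,88:NC]
Op 6: route key 50: smallest pos >= 50 is 52 -> NB
Op 7: remove NC -> ring=[36:NA,52:NB]
Op 8: route key 33: smallest pos >= 33 is 36 -> NA
Op 9: route key 18: smallest pos >= 18 is 36 -> NA
Op 10: add ND@47 -> ring=[36:NA,47:ND,52:NB]
Op 11: add NE@97 -> ring=[36:NA,47:ND,52:NB,97:NE]
Op 12: add NF@27 -> ring=[27:NF,36:NA,47:ND,52:NB,97:NE]

Answer: NA NA NB NA NA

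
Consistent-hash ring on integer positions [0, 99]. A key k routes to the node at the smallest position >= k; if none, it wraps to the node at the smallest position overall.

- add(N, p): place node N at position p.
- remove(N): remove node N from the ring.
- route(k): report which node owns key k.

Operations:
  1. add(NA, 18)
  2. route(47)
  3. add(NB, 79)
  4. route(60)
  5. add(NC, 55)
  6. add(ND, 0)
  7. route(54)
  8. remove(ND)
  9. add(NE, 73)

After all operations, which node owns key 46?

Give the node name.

Op 1: add NA@18 -> ring=[18:NA]
Op 2: route key 47: none >= 47, wrap to smallest pos 18 -> NA
Op 3: add NB@79 -> ring=[18:NA,79:NB]
Op 4: route key 60: smallest pos >= 60 is 79 -> NB
Op 5: add NC@55 -> ring=[18:NA,55:NC,79:NB]
Op 6: add ND@0 -> ring=[0:ND,18:NA,55:NC,79:NB]
Op 7: route key 54: smallest pos >= 54 is 55 -> NC
Op 8: remove ND -> ring=[18:NA,55:NC,79:NB]
Op 9: add NE@73 -> ring=[18:NA,55:NC,73:NE,79:NB]
Final route key 46: smallest pos >= 46 is 55 -> NC

Answer: NC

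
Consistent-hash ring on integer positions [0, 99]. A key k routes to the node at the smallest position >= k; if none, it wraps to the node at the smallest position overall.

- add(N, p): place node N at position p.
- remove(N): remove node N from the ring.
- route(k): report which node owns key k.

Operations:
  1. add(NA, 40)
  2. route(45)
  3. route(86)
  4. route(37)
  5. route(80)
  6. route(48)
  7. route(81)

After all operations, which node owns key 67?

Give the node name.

Answer: NA

Derivation:
Op 1: add NA@40 -> ring=[40:NA]
Op 2: route key 45: none >= 45, wrap to smallest pos 40 -> NA
Op 3: route key 86: none >= 86, wrap to smallest pos 40 -> NA
Op 4: route key 37: smallest pos >= 37 is 40 -> NA
Op 5: route key 80: none >= 80, wrap to smallest pos 40 -> NA
Op 6: route key 48: none >= 48, wrap to smallest pos 40 -> NA
Op 7: route key 81: none >= 81, wrap to smallest pos 40 -> NA
Final route key 67: none >= 67, wrap to smallest pos 40 -> NA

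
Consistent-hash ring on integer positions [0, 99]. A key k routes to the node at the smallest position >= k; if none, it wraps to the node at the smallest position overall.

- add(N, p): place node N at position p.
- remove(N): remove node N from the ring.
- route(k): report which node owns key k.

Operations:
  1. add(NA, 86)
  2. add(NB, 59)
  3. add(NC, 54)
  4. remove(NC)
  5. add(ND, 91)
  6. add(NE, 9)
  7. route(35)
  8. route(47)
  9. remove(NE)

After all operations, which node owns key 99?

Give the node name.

Op 1: add NA@86 -> ring=[86:NA]
Op 2: add NB@59 -> ring=[59:NB,86:NA]
Op 3: add NC@54 -> ring=[54:NC,59:NB,86:NA]
Op 4: remove NC -> ring=[59:NB,86:NA]
Op 5: add ND@91 -> ring=[59:NB,86:NA,91:ND]
Op 6: add NE@9 -> ring=[9:NE,59:NB,86:NA,91:ND]
Op 7: route key 35: smallest pos >= 35 is 59 -> NB
Op 8: route key 47: smallest pos >= 47 is 59 -> NB
Op 9: remove NE -> ring=[59:NB,86:NA,91:ND]
Final route key 99: none >= 99, wrap to smallest pos 59 -> NB

Answer: NB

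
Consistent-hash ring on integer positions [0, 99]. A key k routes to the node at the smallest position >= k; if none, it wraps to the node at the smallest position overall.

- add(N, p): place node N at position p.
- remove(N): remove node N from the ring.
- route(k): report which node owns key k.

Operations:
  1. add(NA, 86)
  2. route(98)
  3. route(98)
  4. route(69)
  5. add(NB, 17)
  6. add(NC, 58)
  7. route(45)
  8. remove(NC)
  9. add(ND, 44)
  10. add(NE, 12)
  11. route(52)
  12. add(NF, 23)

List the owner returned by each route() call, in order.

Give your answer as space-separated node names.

Answer: NA NA NA NC NA

Derivation:
Op 1: add NA@86 -> ring=[86:NA]
Op 2: route key 98: none >= 98, wrap to smallest pos 86 -> NA
Op 3: route key 98: none >= 98, wrap to smallest pos 86 -> NA
Op 4: route key 69: smallest pos >= 69 is 86 -> NA
Op 5: add NB@17 -> ring=[17:NB,86:NA]
Op 6: add NC@58 -> ring=[17:NB,58:NC,86:NA]
Op 7: route key 45: smallest pos >= 45 is 58 -> NC
Op 8: remove NC -> ring=[17:NB,86:NA]
Op 9: add ND@44 -> ring=[17:NB,44:ND,86:NA]
Op 10: add NE@12 -> ring=[12:NE,17:NB,44:ND,86:NA]
Op 11: route key 52: smallest pos >= 52 is 86 -> NA
Op 12: add NF@23 -> ring=[12:NE,17:NB,23:NF,44:ND,86:NA]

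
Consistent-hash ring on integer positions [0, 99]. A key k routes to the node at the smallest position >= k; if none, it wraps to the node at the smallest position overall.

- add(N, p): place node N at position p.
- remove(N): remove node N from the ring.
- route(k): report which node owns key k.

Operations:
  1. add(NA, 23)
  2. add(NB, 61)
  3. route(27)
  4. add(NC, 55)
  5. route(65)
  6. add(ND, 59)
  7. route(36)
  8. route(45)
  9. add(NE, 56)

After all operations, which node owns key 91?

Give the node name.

Op 1: add NA@23 -> ring=[23:NA]
Op 2: add NB@61 -> ring=[23:NA,61:NB]
Op 3: route key 27: smallest pos >= 27 is 61 -> NB
Op 4: add NC@55 -> ring=[23:NA,55:NC,61:NB]
Op 5: route key 65: none >= 65, wrap to smallest pos 23 -> NA
Op 6: add ND@59 -> ring=[23:NA,55:NC,59:ND,61:NB]
Op 7: route key 36: smallest pos >= 36 is 55 -> NC
Op 8: route key 45: smallest pos >= 45 is 55 -> NC
Op 9: add NE@56 -> ring=[23:NA,55:NC,56:NE,59:ND,61:NB]
Final route key 91: none >= 91, wrap to smallest pos 23 -> NA

Answer: NA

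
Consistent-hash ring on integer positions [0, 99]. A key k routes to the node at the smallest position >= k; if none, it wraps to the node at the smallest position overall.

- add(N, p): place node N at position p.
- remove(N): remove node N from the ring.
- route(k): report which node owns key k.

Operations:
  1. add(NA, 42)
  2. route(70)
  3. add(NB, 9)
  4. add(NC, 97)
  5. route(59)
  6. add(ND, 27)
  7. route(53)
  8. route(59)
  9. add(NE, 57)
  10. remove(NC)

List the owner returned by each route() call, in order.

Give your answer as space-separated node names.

Op 1: add NA@42 -> ring=[42:NA]
Op 2: route key 70: none >= 70, wrap to smallest pos 42 -> NA
Op 3: add NB@9 -> ring=[9:NB,42:NA]
Op 4: add NC@97 -> ring=[9:NB,42:NA,97:NC]
Op 5: route key 59: smallest pos >= 59 is 97 -> NC
Op 6: add ND@27 -> ring=[9:NB,27:ND,42:NA,97:NC]
Op 7: route key 53: smallest pos >= 53 is 97 -> NC
Op 8: route key 59: smallest pos >= 59 is 97 -> NC
Op 9: add NE@57 -> ring=[9:NB,27:ND,42:NA,57:NE,97:NC]
Op 10: remove NC -> ring=[9:NB,27:ND,42:NA,57:NE]

Answer: NA NC NC NC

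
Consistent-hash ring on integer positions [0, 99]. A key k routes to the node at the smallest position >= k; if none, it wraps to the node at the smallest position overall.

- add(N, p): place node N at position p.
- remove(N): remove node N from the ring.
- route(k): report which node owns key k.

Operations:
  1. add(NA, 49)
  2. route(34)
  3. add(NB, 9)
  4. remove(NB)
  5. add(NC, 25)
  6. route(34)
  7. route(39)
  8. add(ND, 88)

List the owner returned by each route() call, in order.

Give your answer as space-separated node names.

Answer: NA NA NA

Derivation:
Op 1: add NA@49 -> ring=[49:NA]
Op 2: route key 34: smallest pos >= 34 is 49 -> NA
Op 3: add NB@9 -> ring=[9:NB,49:NA]
Op 4: remove NB -> ring=[49:NA]
Op 5: add NC@25 -> ring=[25:NC,49:NA]
Op 6: route key 34: smallest pos >= 34 is 49 -> NA
Op 7: route key 39: smallest pos >= 39 is 49 -> NA
Op 8: add ND@88 -> ring=[25:NC,49:NA,88:ND]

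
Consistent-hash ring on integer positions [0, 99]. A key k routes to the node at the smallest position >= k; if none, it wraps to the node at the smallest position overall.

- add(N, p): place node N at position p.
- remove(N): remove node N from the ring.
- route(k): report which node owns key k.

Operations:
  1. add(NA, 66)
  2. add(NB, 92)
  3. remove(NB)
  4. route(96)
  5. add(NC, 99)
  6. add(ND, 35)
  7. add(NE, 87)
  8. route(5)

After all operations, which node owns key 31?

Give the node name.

Answer: ND

Derivation:
Op 1: add NA@66 -> ring=[66:NA]
Op 2: add NB@92 -> ring=[66:NA,92:NB]
Op 3: remove NB -> ring=[66:NA]
Op 4: route key 96: none >= 96, wrap to smallest pos 66 -> NA
Op 5: add NC@99 -> ring=[66:NA,99:NC]
Op 6: add ND@35 -> ring=[35:ND,66:NA,99:NC]
Op 7: add NE@87 -> ring=[35:ND,66:NA,87:NE,99:NC]
Op 8: route key 5: smallest pos >= 5 is 35 -> ND
Final route key 31: smallest pos >= 31 is 35 -> ND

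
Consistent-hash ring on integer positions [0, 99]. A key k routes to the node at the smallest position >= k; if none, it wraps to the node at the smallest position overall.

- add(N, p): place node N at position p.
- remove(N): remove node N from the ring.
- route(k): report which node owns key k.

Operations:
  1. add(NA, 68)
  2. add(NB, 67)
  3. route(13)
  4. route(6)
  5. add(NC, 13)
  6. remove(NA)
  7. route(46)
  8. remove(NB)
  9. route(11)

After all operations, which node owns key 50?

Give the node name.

Answer: NC

Derivation:
Op 1: add NA@68 -> ring=[68:NA]
Op 2: add NB@67 -> ring=[67:NB,68:NA]
Op 3: route key 13: smallest pos >= 13 is 67 -> NB
Op 4: route key 6: smallest pos >= 6 is 67 -> NB
Op 5: add NC@13 -> ring=[13:NC,67:NB,68:NA]
Op 6: remove NA -> ring=[13:NC,67:NB]
Op 7: route key 46: smallest pos >= 46 is 67 -> NB
Op 8: remove NB -> ring=[13:NC]
Op 9: route key 11: smallest pos >= 11 is 13 -> NC
Final route key 50: none >= 50, wrap to smallest pos 13 -> NC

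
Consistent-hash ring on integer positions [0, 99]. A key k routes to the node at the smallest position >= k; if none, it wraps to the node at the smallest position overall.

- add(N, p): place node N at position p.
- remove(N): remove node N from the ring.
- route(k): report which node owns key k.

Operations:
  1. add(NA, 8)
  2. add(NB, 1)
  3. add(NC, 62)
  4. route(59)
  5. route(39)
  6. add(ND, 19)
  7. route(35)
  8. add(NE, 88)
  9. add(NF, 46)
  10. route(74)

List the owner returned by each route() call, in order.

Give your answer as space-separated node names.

Answer: NC NC NC NE

Derivation:
Op 1: add NA@8 -> ring=[8:NA]
Op 2: add NB@1 -> ring=[1:NB,8:NA]
Op 3: add NC@62 -> ring=[1:NB,8:NA,62:NC]
Op 4: route key 59: smallest pos >= 59 is 62 -> NC
Op 5: route key 39: smallest pos >= 39 is 62 -> NC
Op 6: add ND@19 -> ring=[1:NB,8:NA,19:ND,62:NC]
Op 7: route key 35: smallest pos >= 35 is 62 -> NC
Op 8: add NE@88 -> ring=[1:NB,8:NA,19:ND,62:NC,88:NE]
Op 9: add NF@46 -> ring=[1:NB,8:NA,19:ND,46:NF,62:NC,88:NE]
Op 10: route key 74: smallest pos >= 74 is 88 -> NE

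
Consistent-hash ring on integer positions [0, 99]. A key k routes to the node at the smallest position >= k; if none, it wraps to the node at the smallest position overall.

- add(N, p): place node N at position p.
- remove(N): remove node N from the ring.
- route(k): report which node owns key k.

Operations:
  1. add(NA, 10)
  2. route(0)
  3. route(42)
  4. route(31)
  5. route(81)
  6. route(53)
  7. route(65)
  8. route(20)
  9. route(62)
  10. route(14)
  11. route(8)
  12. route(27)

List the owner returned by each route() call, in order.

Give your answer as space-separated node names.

Answer: NA NA NA NA NA NA NA NA NA NA NA

Derivation:
Op 1: add NA@10 -> ring=[10:NA]
Op 2: route key 0: smallest pos >= 0 is 10 -> NA
Op 3: route key 42: none >= 42, wrap to smallest pos 10 -> NA
Op 4: route key 31: none >= 31, wrap to smallest pos 10 -> NA
Op 5: route key 81: none >= 81, wrap to smallest pos 10 -> NA
Op 6: route key 53: none >= 53, wrap to smallest pos 10 -> NA
Op 7: route key 65: none >= 65, wrap to smallest pos 10 -> NA
Op 8: route key 20: none >= 20, wrap to smallest pos 10 -> NA
Op 9: route key 62: none >= 62, wrap to smallest pos 10 -> NA
Op 10: route key 14: none >= 14, wrap to smallest pos 10 -> NA
Op 11: route key 8: smallest pos >= 8 is 10 -> NA
Op 12: route key 27: none >= 27, wrap to smallest pos 10 -> NA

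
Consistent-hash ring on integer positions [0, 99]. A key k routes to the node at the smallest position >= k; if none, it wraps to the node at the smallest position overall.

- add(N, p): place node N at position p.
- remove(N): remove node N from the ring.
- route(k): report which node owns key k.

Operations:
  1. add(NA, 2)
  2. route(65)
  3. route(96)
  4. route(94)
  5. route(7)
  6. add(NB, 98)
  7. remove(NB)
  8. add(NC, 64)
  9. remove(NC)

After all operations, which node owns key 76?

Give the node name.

Op 1: add NA@2 -> ring=[2:NA]
Op 2: route key 65: none >= 65, wrap to smallest pos 2 -> NA
Op 3: route key 96: none >= 96, wrap to smallest pos 2 -> NA
Op 4: route key 94: none >= 94, wrap to smallest pos 2 -> NA
Op 5: route key 7: none >= 7, wrap to smallest pos 2 -> NA
Op 6: add NB@98 -> ring=[2:NA,98:NB]
Op 7: remove NB -> ring=[2:NA]
Op 8: add NC@64 -> ring=[2:NA,64:NC]
Op 9: remove NC -> ring=[2:NA]
Final route key 76: none >= 76, wrap to smallest pos 2 -> NA

Answer: NA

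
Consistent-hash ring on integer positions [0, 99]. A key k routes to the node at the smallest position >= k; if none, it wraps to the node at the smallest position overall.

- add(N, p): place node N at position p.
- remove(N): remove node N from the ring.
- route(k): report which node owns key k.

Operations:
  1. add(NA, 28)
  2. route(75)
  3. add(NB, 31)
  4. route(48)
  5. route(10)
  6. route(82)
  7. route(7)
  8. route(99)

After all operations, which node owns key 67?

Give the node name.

Op 1: add NA@28 -> ring=[28:NA]
Op 2: route key 75: none >= 75, wrap to smallest pos 28 -> NA
Op 3: add NB@31 -> ring=[28:NA,31:NB]
Op 4: route key 48: none >= 48, wrap to smallest pos 28 -> NA
Op 5: route key 10: smallest pos >= 10 is 28 -> NA
Op 6: route key 82: none >= 82, wrap to smallest pos 28 -> NA
Op 7: route key 7: smallest pos >= 7 is 28 -> NA
Op 8: route key 99: none >= 99, wrap to smallest pos 28 -> NA
Final route key 67: none >= 67, wrap to smallest pos 28 -> NA

Answer: NA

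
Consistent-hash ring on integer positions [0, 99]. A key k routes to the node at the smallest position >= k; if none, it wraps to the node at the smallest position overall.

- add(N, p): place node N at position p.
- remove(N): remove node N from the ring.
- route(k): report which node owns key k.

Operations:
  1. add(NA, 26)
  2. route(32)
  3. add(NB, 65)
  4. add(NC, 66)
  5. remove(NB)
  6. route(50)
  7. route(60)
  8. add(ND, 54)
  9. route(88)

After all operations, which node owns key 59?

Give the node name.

Op 1: add NA@26 -> ring=[26:NA]
Op 2: route key 32: none >= 32, wrap to smallest pos 26 -> NA
Op 3: add NB@65 -> ring=[26:NA,65:NB]
Op 4: add NC@66 -> ring=[26:NA,65:NB,66:NC]
Op 5: remove NB -> ring=[26:NA,66:NC]
Op 6: route key 50: smallest pos >= 50 is 66 -> NC
Op 7: route key 60: smallest pos >= 60 is 66 -> NC
Op 8: add ND@54 -> ring=[26:NA,54:ND,66:NC]
Op 9: route key 88: none >= 88, wrap to smallest pos 26 -> NA
Final route key 59: smallest pos >= 59 is 66 -> NC

Answer: NC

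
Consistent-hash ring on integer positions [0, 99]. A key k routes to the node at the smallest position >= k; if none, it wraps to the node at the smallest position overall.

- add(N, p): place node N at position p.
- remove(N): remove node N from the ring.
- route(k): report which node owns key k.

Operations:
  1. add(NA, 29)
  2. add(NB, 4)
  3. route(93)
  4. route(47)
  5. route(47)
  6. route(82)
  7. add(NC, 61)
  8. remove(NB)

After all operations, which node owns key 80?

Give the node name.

Answer: NA

Derivation:
Op 1: add NA@29 -> ring=[29:NA]
Op 2: add NB@4 -> ring=[4:NB,29:NA]
Op 3: route key 93: none >= 93, wrap to smallest pos 4 -> NB
Op 4: route key 47: none >= 47, wrap to smallest pos 4 -> NB
Op 5: route key 47: none >= 47, wrap to smallest pos 4 -> NB
Op 6: route key 82: none >= 82, wrap to smallest pos 4 -> NB
Op 7: add NC@61 -> ring=[4:NB,29:NA,61:NC]
Op 8: remove NB -> ring=[29:NA,61:NC]
Final route key 80: none >= 80, wrap to smallest pos 29 -> NA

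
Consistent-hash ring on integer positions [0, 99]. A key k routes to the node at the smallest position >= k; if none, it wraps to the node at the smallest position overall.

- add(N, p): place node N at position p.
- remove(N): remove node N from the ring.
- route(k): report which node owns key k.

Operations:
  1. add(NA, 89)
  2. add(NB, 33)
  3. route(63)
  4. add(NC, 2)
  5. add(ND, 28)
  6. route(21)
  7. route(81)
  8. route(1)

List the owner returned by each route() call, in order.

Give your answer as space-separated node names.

Op 1: add NA@89 -> ring=[89:NA]
Op 2: add NB@33 -> ring=[33:NB,89:NA]
Op 3: route key 63: smallest pos >= 63 is 89 -> NA
Op 4: add NC@2 -> ring=[2:NC,33:NB,89:NA]
Op 5: add ND@28 -> ring=[2:NC,28:ND,33:NB,89:NA]
Op 6: route key 21: smallest pos >= 21 is 28 -> ND
Op 7: route key 81: smallest pos >= 81 is 89 -> NA
Op 8: route key 1: smallest pos >= 1 is 2 -> NC

Answer: NA ND NA NC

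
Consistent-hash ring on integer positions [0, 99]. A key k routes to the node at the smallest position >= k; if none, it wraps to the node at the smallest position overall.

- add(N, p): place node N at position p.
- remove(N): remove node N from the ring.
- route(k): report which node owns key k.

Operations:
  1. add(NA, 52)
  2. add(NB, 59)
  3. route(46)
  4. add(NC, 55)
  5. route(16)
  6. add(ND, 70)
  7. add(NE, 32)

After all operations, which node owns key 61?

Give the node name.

Op 1: add NA@52 -> ring=[52:NA]
Op 2: add NB@59 -> ring=[52:NA,59:NB]
Op 3: route key 46: smallest pos >= 46 is 52 -> NA
Op 4: add NC@55 -> ring=[52:NA,55:NC,59:NB]
Op 5: route key 16: smallest pos >= 16 is 52 -> NA
Op 6: add ND@70 -> ring=[52:NA,55:NC,59:NB,70:ND]
Op 7: add NE@32 -> ring=[32:NE,52:NA,55:NC,59:NB,70:ND]
Final route key 61: smallest pos >= 61 is 70 -> ND

Answer: ND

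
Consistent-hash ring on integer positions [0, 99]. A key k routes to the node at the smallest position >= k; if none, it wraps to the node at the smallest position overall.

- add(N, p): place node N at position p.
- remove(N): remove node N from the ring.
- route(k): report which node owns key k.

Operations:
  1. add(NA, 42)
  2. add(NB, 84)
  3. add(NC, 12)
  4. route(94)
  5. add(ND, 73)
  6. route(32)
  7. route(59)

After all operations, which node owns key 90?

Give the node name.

Answer: NC

Derivation:
Op 1: add NA@42 -> ring=[42:NA]
Op 2: add NB@84 -> ring=[42:NA,84:NB]
Op 3: add NC@12 -> ring=[12:NC,42:NA,84:NB]
Op 4: route key 94: none >= 94, wrap to smallest pos 12 -> NC
Op 5: add ND@73 -> ring=[12:NC,42:NA,73:ND,84:NB]
Op 6: route key 32: smallest pos >= 32 is 42 -> NA
Op 7: route key 59: smallest pos >= 59 is 73 -> ND
Final route key 90: none >= 90, wrap to smallest pos 12 -> NC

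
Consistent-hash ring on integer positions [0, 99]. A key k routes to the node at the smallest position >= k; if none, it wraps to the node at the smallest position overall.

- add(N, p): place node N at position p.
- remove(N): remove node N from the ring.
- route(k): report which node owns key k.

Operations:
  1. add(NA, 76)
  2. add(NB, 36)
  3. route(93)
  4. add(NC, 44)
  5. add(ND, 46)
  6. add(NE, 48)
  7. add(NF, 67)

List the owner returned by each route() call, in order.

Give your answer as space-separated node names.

Answer: NB

Derivation:
Op 1: add NA@76 -> ring=[76:NA]
Op 2: add NB@36 -> ring=[36:NB,76:NA]
Op 3: route key 93: none >= 93, wrap to smallest pos 36 -> NB
Op 4: add NC@44 -> ring=[36:NB,44:NC,76:NA]
Op 5: add ND@46 -> ring=[36:NB,44:NC,46:ND,76:NA]
Op 6: add NE@48 -> ring=[36:NB,44:NC,46:ND,48:NE,76:NA]
Op 7: add NF@67 -> ring=[36:NB,44:NC,46:ND,48:NE,67:NF,76:NA]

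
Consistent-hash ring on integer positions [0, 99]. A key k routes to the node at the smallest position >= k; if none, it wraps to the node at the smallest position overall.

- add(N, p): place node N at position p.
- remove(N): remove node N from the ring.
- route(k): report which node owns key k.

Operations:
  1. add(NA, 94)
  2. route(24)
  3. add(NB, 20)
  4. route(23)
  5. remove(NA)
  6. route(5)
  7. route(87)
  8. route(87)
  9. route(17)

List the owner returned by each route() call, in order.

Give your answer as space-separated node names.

Answer: NA NA NB NB NB NB

Derivation:
Op 1: add NA@94 -> ring=[94:NA]
Op 2: route key 24: smallest pos >= 24 is 94 -> NA
Op 3: add NB@20 -> ring=[20:NB,94:NA]
Op 4: route key 23: smallest pos >= 23 is 94 -> NA
Op 5: remove NA -> ring=[20:NB]
Op 6: route key 5: smallest pos >= 5 is 20 -> NB
Op 7: route key 87: none >= 87, wrap to smallest pos 20 -> NB
Op 8: route key 87: none >= 87, wrap to smallest pos 20 -> NB
Op 9: route key 17: smallest pos >= 17 is 20 -> NB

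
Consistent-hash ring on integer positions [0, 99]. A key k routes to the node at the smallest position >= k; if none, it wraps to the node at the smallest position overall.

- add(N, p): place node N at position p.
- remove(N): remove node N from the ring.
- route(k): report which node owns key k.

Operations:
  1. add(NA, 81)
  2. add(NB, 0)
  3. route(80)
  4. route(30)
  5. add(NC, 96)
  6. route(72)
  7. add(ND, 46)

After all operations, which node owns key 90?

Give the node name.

Answer: NC

Derivation:
Op 1: add NA@81 -> ring=[81:NA]
Op 2: add NB@0 -> ring=[0:NB,81:NA]
Op 3: route key 80: smallest pos >= 80 is 81 -> NA
Op 4: route key 30: smallest pos >= 30 is 81 -> NA
Op 5: add NC@96 -> ring=[0:NB,81:NA,96:NC]
Op 6: route key 72: smallest pos >= 72 is 81 -> NA
Op 7: add ND@46 -> ring=[0:NB,46:ND,81:NA,96:NC]
Final route key 90: smallest pos >= 90 is 96 -> NC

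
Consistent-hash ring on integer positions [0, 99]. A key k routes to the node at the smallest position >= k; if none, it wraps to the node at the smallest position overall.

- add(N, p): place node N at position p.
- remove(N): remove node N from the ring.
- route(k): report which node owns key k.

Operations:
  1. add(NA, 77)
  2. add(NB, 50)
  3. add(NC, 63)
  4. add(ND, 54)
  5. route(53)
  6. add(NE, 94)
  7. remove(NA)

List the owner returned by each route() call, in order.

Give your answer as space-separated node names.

Answer: ND

Derivation:
Op 1: add NA@77 -> ring=[77:NA]
Op 2: add NB@50 -> ring=[50:NB,77:NA]
Op 3: add NC@63 -> ring=[50:NB,63:NC,77:NA]
Op 4: add ND@54 -> ring=[50:NB,54:ND,63:NC,77:NA]
Op 5: route key 53: smallest pos >= 53 is 54 -> ND
Op 6: add NE@94 -> ring=[50:NB,54:ND,63:NC,77:NA,94:NE]
Op 7: remove NA -> ring=[50:NB,54:ND,63:NC,94:NE]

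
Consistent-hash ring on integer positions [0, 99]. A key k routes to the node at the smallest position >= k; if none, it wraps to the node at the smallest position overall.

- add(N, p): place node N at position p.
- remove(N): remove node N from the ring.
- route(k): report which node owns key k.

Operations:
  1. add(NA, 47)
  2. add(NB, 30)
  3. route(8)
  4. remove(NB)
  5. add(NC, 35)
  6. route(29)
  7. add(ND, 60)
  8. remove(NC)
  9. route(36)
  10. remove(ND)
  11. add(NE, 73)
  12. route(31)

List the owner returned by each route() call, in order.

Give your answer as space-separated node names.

Answer: NB NC NA NA

Derivation:
Op 1: add NA@47 -> ring=[47:NA]
Op 2: add NB@30 -> ring=[30:NB,47:NA]
Op 3: route key 8: smallest pos >= 8 is 30 -> NB
Op 4: remove NB -> ring=[47:NA]
Op 5: add NC@35 -> ring=[35:NC,47:NA]
Op 6: route key 29: smallest pos >= 29 is 35 -> NC
Op 7: add ND@60 -> ring=[35:NC,47:NA,60:ND]
Op 8: remove NC -> ring=[47:NA,60:ND]
Op 9: route key 36: smallest pos >= 36 is 47 -> NA
Op 10: remove ND -> ring=[47:NA]
Op 11: add NE@73 -> ring=[47:NA,73:NE]
Op 12: route key 31: smallest pos >= 31 is 47 -> NA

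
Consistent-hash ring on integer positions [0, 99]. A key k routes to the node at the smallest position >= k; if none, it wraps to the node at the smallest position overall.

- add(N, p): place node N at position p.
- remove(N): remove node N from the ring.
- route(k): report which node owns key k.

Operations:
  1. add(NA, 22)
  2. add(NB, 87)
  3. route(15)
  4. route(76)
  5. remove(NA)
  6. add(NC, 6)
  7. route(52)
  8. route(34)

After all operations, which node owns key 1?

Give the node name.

Answer: NC

Derivation:
Op 1: add NA@22 -> ring=[22:NA]
Op 2: add NB@87 -> ring=[22:NA,87:NB]
Op 3: route key 15: smallest pos >= 15 is 22 -> NA
Op 4: route key 76: smallest pos >= 76 is 87 -> NB
Op 5: remove NA -> ring=[87:NB]
Op 6: add NC@6 -> ring=[6:NC,87:NB]
Op 7: route key 52: smallest pos >= 52 is 87 -> NB
Op 8: route key 34: smallest pos >= 34 is 87 -> NB
Final route key 1: smallest pos >= 1 is 6 -> NC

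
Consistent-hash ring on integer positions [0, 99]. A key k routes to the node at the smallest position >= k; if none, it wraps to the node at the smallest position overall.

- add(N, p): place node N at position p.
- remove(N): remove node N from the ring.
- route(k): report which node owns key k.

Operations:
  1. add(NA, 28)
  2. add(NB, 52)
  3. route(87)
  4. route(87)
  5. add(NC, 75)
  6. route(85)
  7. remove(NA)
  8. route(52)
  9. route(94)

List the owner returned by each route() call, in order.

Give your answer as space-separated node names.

Op 1: add NA@28 -> ring=[28:NA]
Op 2: add NB@52 -> ring=[28:NA,52:NB]
Op 3: route key 87: none >= 87, wrap to smallest pos 28 -> NA
Op 4: route key 87: none >= 87, wrap to smallest pos 28 -> NA
Op 5: add NC@75 -> ring=[28:NA,52:NB,75:NC]
Op 6: route key 85: none >= 85, wrap to smallest pos 28 -> NA
Op 7: remove NA -> ring=[52:NB,75:NC]
Op 8: route key 52: smallest pos >= 52 is 52 -> NB
Op 9: route key 94: none >= 94, wrap to smallest pos 52 -> NB

Answer: NA NA NA NB NB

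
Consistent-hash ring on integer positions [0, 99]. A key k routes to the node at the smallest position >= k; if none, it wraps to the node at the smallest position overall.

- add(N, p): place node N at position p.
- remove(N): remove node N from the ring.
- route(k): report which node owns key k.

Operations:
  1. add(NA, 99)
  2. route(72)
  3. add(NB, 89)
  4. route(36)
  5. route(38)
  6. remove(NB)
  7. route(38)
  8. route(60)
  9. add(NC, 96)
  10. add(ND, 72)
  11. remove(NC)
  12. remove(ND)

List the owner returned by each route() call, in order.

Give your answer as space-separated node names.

Op 1: add NA@99 -> ring=[99:NA]
Op 2: route key 72: smallest pos >= 72 is 99 -> NA
Op 3: add NB@89 -> ring=[89:NB,99:NA]
Op 4: route key 36: smallest pos >= 36 is 89 -> NB
Op 5: route key 38: smallest pos >= 38 is 89 -> NB
Op 6: remove NB -> ring=[99:NA]
Op 7: route key 38: smallest pos >= 38 is 99 -> NA
Op 8: route key 60: smallest pos >= 60 is 99 -> NA
Op 9: add NC@96 -> ring=[96:NC,99:NA]
Op 10: add ND@72 -> ring=[72:ND,96:NC,99:NA]
Op 11: remove NC -> ring=[72:ND,99:NA]
Op 12: remove ND -> ring=[99:NA]

Answer: NA NB NB NA NA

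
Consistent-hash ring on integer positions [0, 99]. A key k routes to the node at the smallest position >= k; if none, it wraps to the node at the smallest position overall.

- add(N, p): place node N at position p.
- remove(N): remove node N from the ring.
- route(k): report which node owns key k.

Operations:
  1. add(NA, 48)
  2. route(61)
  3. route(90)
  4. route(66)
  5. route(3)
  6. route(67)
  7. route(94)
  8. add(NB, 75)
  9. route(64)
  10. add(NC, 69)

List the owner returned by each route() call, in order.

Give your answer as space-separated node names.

Op 1: add NA@48 -> ring=[48:NA]
Op 2: route key 61: none >= 61, wrap to smallest pos 48 -> NA
Op 3: route key 90: none >= 90, wrap to smallest pos 48 -> NA
Op 4: route key 66: none >= 66, wrap to smallest pos 48 -> NA
Op 5: route key 3: smallest pos >= 3 is 48 -> NA
Op 6: route key 67: none >= 67, wrap to smallest pos 48 -> NA
Op 7: route key 94: none >= 94, wrap to smallest pos 48 -> NA
Op 8: add NB@75 -> ring=[48:NA,75:NB]
Op 9: route key 64: smallest pos >= 64 is 75 -> NB
Op 10: add NC@69 -> ring=[48:NA,69:NC,75:NB]

Answer: NA NA NA NA NA NA NB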